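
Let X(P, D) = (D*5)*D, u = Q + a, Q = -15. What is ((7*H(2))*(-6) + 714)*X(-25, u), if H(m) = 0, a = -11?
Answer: 2413320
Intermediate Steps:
u = -26 (u = -15 - 11 = -26)
X(P, D) = 5*D**2 (X(P, D) = (5*D)*D = 5*D**2)
((7*H(2))*(-6) + 714)*X(-25, u) = ((7*0)*(-6) + 714)*(5*(-26)**2) = (0*(-6) + 714)*(5*676) = (0 + 714)*3380 = 714*3380 = 2413320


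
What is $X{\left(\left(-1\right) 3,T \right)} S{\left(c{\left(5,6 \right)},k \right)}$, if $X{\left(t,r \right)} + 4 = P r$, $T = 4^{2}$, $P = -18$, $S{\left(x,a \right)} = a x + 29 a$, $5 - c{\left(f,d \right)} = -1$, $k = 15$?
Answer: $-153300$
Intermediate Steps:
$c{\left(f,d \right)} = 6$ ($c{\left(f,d \right)} = 5 - -1 = 5 + 1 = 6$)
$S{\left(x,a \right)} = 29 a + a x$
$T = 16$
$X{\left(t,r \right)} = -4 - 18 r$
$X{\left(\left(-1\right) 3,T \right)} S{\left(c{\left(5,6 \right)},k \right)} = \left(-4 - 288\right) 15 \left(29 + 6\right) = \left(-4 - 288\right) 15 \cdot 35 = \left(-292\right) 525 = -153300$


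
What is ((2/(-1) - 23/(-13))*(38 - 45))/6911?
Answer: 21/89843 ≈ 0.00023374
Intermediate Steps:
((2/(-1) - 23/(-13))*(38 - 45))/6911 = ((2*(-1) - 23*(-1/13))*(-7))*(1/6911) = ((-2 + 23/13)*(-7))*(1/6911) = -3/13*(-7)*(1/6911) = (21/13)*(1/6911) = 21/89843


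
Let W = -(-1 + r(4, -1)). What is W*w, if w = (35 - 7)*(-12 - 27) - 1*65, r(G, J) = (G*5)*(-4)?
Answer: -93717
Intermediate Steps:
r(G, J) = -20*G (r(G, J) = (5*G)*(-4) = -20*G)
w = -1157 (w = 28*(-39) - 65 = -1092 - 65 = -1157)
W = 81 (W = -(-1 - 20*4) = -(-1 - 80) = -1*(-81) = 81)
W*w = 81*(-1157) = -93717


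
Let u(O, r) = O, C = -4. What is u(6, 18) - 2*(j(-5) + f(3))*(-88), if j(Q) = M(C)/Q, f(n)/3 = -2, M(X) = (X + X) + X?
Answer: -3138/5 ≈ -627.60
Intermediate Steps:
M(X) = 3*X (M(X) = 2*X + X = 3*X)
f(n) = -6 (f(n) = 3*(-2) = -6)
j(Q) = -12/Q (j(Q) = (3*(-4))/Q = -12/Q)
u(6, 18) - 2*(j(-5) + f(3))*(-88) = 6 - 2*(-12/(-5) - 6)*(-88) = 6 - 2*(-12*(-1/5) - 6)*(-88) = 6 - 2*(12/5 - 6)*(-88) = 6 - 2*(-18/5)*(-88) = 6 + (36/5)*(-88) = 6 - 3168/5 = -3138/5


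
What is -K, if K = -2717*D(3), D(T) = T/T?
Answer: 2717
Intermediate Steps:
D(T) = 1
K = -2717 (K = -2717*1 = -2717)
-K = -1*(-2717) = 2717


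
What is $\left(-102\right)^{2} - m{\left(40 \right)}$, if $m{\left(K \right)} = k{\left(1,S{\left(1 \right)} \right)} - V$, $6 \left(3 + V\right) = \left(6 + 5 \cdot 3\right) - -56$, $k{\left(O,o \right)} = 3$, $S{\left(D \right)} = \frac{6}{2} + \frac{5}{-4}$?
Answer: $\frac{62465}{6} \approx 10411.0$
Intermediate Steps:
$S{\left(D \right)} = \frac{7}{4}$ ($S{\left(D \right)} = 6 \cdot \frac{1}{2} + 5 \left(- \frac{1}{4}\right) = 3 - \frac{5}{4} = \frac{7}{4}$)
$V = \frac{59}{6}$ ($V = -3 + \frac{\left(6 + 5 \cdot 3\right) - -56}{6} = -3 + \frac{\left(6 + 15\right) + 56}{6} = -3 + \frac{21 + 56}{6} = -3 + \frac{1}{6} \cdot 77 = -3 + \frac{77}{6} = \frac{59}{6} \approx 9.8333$)
$m{\left(K \right)} = - \frac{41}{6}$ ($m{\left(K \right)} = 3 - \frac{59}{6} = - \frac{41}{6}$)
$\left(-102\right)^{2} - m{\left(40 \right)} = \left(-102\right)^{2} - - \frac{41}{6} = 10404 + \frac{41}{6} = \frac{62465}{6}$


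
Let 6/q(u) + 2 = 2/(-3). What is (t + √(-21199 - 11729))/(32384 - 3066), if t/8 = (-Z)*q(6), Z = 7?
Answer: 63/14659 + 14*I*√42/14659 ≈ 0.0042977 + 0.0061894*I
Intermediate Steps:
q(u) = -9/4 (q(u) = 6/(-2 + 2/(-3)) = 6/(-2 + 2*(-⅓)) = 6/(-2 - ⅔) = 6/(-8/3) = 6*(-3/8) = -9/4)
t = 126 (t = 8*(-1*7*(-9/4)) = 8*(-7*(-9/4)) = 8*(63/4) = 126)
(t + √(-21199 - 11729))/(32384 - 3066) = (126 + √(-21199 - 11729))/(32384 - 3066) = (126 + √(-32928))/29318 = (126 + 28*I*√42)*(1/29318) = 63/14659 + 14*I*√42/14659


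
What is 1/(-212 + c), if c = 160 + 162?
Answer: 1/110 ≈ 0.0090909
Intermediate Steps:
c = 322
1/(-212 + c) = 1/(-212 + 322) = 1/110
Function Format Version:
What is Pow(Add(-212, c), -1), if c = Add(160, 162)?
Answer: Rational(1, 110) ≈ 0.0090909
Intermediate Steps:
c = 322
Pow(Add(-212, c), -1) = Pow(Add(-212, 322), -1) = Pow(110, -1) = Rational(1, 110)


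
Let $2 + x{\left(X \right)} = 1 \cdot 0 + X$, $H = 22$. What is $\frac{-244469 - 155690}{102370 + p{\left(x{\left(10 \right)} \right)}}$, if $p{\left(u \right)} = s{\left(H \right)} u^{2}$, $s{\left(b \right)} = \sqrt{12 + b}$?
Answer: $- \frac{20482138415}{5239738818} + \frac{6402544 \sqrt{34}}{2619869409} \approx -3.8947$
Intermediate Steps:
$x{\left(X \right)} = -2 + X$ ($x{\left(X \right)} = -2 + \left(1 \cdot 0 + X\right) = -2 + \left(0 + X\right) = -2 + X$)
$p{\left(u \right)} = \sqrt{34} u^{2}$ ($p{\left(u \right)} = \sqrt{12 + 22} u^{2} = \sqrt{34} u^{2}$)
$\frac{-244469 - 155690}{102370 + p{\left(x{\left(10 \right)} \right)}} = \frac{-244469 - 155690}{102370 + \sqrt{34} \left(-2 + 10\right)^{2}} = - \frac{400159}{102370 + \sqrt{34} \cdot 8^{2}} = - \frac{400159}{102370 + \sqrt{34} \cdot 64} = - \frac{400159}{102370 + 64 \sqrt{34}}$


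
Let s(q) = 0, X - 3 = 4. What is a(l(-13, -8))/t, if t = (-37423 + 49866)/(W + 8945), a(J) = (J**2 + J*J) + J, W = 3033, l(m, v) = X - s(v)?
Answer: 1257690/12443 ≈ 101.08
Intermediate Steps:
X = 7 (X = 3 + 4 = 7)
l(m, v) = 7 (l(m, v) = 7 - 1*0 = 7 + 0 = 7)
a(J) = J + 2*J**2 (a(J) = (J**2 + J**2) + J = 2*J**2 + J = J + 2*J**2)
t = 12443/11978 (t = (-37423 + 49866)/(3033 + 8945) = 12443/11978 ≈ 1.0388)
a(l(-13, -8))/t = (7*(1 + 2*7))/(12443/11978) = (7*(1 + 14))*(11978/12443) = (7*15)*(11978/12443) = 105*(11978/12443) = 1257690/12443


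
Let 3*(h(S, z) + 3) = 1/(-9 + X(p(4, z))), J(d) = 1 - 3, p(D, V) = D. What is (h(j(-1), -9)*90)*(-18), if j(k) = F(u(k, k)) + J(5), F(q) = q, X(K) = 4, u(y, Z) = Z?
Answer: 4968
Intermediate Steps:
J(d) = -2
j(k) = -2 + k (j(k) = k - 2 = -2 + k)
h(S, z) = -46/15 (h(S, z) = -3 + 1/(3*(-9 + 4)) = -3 + (⅓)/(-5) = -3 + (⅓)*(-⅕) = -3 - 1/15 = -46/15)
(h(j(-1), -9)*90)*(-18) = -46/15*90*(-18) = -276*(-18) = 4968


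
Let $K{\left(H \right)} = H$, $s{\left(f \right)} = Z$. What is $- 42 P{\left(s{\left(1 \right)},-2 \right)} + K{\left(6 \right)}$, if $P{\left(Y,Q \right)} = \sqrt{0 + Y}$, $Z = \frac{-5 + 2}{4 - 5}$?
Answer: $6 - 42 \sqrt{3} \approx -66.746$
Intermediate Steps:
$Z = 3$ ($Z = - \frac{3}{-1} = \left(-3\right) \left(-1\right) = 3$)
$s{\left(f \right)} = 3$
$P{\left(Y,Q \right)} = \sqrt{Y}$
$- 42 P{\left(s{\left(1 \right)},-2 \right)} + K{\left(6 \right)} = - 42 \sqrt{3} + 6 = 6 - 42 \sqrt{3}$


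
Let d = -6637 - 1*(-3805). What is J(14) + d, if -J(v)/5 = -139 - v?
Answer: -2067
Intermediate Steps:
J(v) = 695 + 5*v (J(v) = -5*(-139 - v) = 695 + 5*v)
d = -2832 (d = -6637 + 3805 = -2832)
J(14) + d = (695 + 5*14) - 2832 = (695 + 70) - 2832 = 765 - 2832 = -2067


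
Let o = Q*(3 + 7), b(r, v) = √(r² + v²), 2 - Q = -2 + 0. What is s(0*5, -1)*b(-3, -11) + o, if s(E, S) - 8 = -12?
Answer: 40 - 4*√130 ≈ -5.6070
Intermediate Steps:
Q = 4 (Q = 2 - (-2 + 0) = 2 - 1*(-2) = 2 + 2 = 4)
s(E, S) = -4 (s(E, S) = 8 - 12 = -4)
o = 40 (o = 4*(3 + 7) = 4*10 = 40)
s(0*5, -1)*b(-3, -11) + o = -4*√((-3)² + (-11)²) + 40 = -4*√(9 + 121) + 40 = -4*√130 + 40 = 40 - 4*√130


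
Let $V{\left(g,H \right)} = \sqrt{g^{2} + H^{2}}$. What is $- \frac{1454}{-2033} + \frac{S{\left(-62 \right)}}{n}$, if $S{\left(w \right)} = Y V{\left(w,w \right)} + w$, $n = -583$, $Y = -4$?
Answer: $\frac{973728}{1185239} + \frac{248 \sqrt{2}}{583} \approx 1.4231$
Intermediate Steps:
$V{\left(g,H \right)} = \sqrt{H^{2} + g^{2}}$
$S{\left(w \right)} = w - 4 \sqrt{2} \sqrt{w^{2}}$ ($S{\left(w \right)} = - 4 \sqrt{w^{2} + w^{2}} + w = - 4 \sqrt{2 w^{2}} + w = - 4 \sqrt{2} \sqrt{w^{2}} + w = w - 4 \sqrt{2} \sqrt{w^{2}}$)
$- \frac{1454}{-2033} + \frac{S{\left(-62 \right)}}{n} = - \frac{1454}{-2033} + \frac{-62 - 4 \sqrt{2} \sqrt{\left(-62\right)^{2}}}{-583} = \left(-1454\right) \left(- \frac{1}{2033}\right) + \left(-62 - 4 \sqrt{2} \sqrt{3844}\right) \left(- \frac{1}{583}\right) = \frac{1454}{2033} + \left(-62 - 4 \sqrt{2} \cdot 62\right) \left(- \frac{1}{583}\right) = \frac{1454}{2033} + \left(-62 - 248 \sqrt{2}\right) \left(- \frac{1}{583}\right) = \frac{1454}{2033} + \left(\frac{62}{583} + \frac{248 \sqrt{2}}{583}\right) = \frac{973728}{1185239} + \frac{248 \sqrt{2}}{583}$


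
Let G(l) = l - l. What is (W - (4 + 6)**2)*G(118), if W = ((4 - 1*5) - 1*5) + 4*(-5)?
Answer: 0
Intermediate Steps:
G(l) = 0
W = -26 (W = ((4 - 5) - 5) - 20 = (-1 - 5) - 20 = -6 - 20 = -26)
(W - (4 + 6)**2)*G(118) = (-26 - (4 + 6)**2)*0 = (-26 - 1*10**2)*0 = (-26 - 1*100)*0 = (-26 - 100)*0 = -126*0 = 0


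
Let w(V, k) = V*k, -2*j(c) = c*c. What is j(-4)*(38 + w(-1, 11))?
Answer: -216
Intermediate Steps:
j(c) = -c²/2 (j(c) = -c*c/2 = -c²/2)
j(-4)*(38 + w(-1, 11)) = (-½*(-4)²)*(38 - 1*11) = (-½*16)*(38 - 11) = -8*27 = -216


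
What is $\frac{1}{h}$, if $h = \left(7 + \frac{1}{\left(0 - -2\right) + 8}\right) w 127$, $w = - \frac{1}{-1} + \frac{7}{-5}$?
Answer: $- \frac{25}{9017} \approx -0.0027725$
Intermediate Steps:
$w = - \frac{2}{5}$ ($w = \left(-1\right) \left(-1\right) + 7 \left(- \frac{1}{5}\right) = 1 - \frac{7}{5} = - \frac{2}{5} \approx -0.4$)
$h = - \frac{9017}{25}$ ($h = \left(7 + \frac{1}{\left(0 - -2\right) + 8}\right) \left(- \frac{2}{5}\right) 127 = \left(7 + \frac{1}{\left(0 + 2\right) + 8}\right) \left(- \frac{2}{5}\right) 127 = \left(7 + \frac{1}{2 + 8}\right) \left(- \frac{2}{5}\right) 127 = \left(7 + \frac{1}{10}\right) \left(- \frac{2}{5}\right) 127 = \frac{71}{10} \left(- \frac{2}{5}\right) 127 = \left(- \frac{71}{25}\right) 127 = - \frac{9017}{25} \approx -360.68$)
$\frac{1}{h} = \frac{1}{- \frac{9017}{25}} = - \frac{25}{9017}$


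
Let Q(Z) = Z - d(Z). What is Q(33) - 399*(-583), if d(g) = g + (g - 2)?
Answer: 232586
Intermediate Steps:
d(g) = -2 + 2*g (d(g) = g + (-2 + g) = -2 + 2*g)
Q(Z) = 2 - Z (Q(Z) = Z - (-2 + 2*Z) = Z + (2 - 2*Z) = 2 - Z)
Q(33) - 399*(-583) = (2 - 1*33) - 399*(-583) = (2 - 33) + 232617 = -31 + 232617 = 232586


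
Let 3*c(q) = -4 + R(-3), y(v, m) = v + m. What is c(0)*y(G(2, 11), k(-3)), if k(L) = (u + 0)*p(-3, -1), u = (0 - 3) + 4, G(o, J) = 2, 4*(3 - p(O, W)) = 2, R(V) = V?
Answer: -21/2 ≈ -10.500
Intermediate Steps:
p(O, W) = 5/2 (p(O, W) = 3 - 1/4*2 = 3 - 1/2 = 5/2)
u = 1 (u = -3 + 4 = 1)
k(L) = 5/2 (k(L) = (1 + 0)*(5/2) = 1*(5/2) = 5/2)
y(v, m) = m + v
c(q) = -7/3 (c(q) = (-4 - 3)/3 = (1/3)*(-7) = -7/3)
c(0)*y(G(2, 11), k(-3)) = -7*(5/2 + 2)/3 = -7/3*9/2 = -21/2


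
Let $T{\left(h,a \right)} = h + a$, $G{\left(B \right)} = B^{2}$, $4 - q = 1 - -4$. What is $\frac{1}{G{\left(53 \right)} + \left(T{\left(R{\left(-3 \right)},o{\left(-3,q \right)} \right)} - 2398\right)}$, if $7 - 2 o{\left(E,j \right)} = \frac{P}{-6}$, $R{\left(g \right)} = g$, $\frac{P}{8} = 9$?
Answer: $\frac{2}{835} \approx 0.0023952$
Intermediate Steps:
$P = 72$ ($P = 8 \cdot 9 = 72$)
$q = -1$ ($q = 4 - \left(1 - -4\right) = 4 - \left(1 + 4\right) = 4 - 5 = -1$)
$o{\left(E,j \right)} = \frac{19}{2}$ ($o{\left(E,j \right)} = \frac{7}{2} - \frac{72 \frac{1}{-6}}{2} = \frac{7}{2} - \frac{72 \left(- \frac{1}{6}\right)}{2} = \frac{7}{2} - -6 = \frac{7}{2} + 6 = \frac{19}{2}$)
$T{\left(h,a \right)} = a + h$
$\frac{1}{G{\left(53 \right)} + \left(T{\left(R{\left(-3 \right)},o{\left(-3,q \right)} \right)} - 2398\right)} = \frac{1}{53^{2} + \left(\left(\frac{19}{2} - 3\right) - 2398\right)} = \frac{1}{2809 + \left(\frac{13}{2} - 2398\right)} = \frac{1}{2809 - \frac{4783}{2}} = \frac{1}{\frac{835}{2}} = \frac{2}{835}$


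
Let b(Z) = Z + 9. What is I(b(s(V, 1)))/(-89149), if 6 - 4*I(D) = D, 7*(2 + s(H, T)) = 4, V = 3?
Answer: 11/2496172 ≈ 4.4067e-6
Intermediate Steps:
s(H, T) = -10/7 (s(H, T) = -2 + (⅐)*4 = -2 + 4/7 = -10/7)
b(Z) = 9 + Z
I(D) = 3/2 - D/4
I(b(s(V, 1)))/(-89149) = (3/2 - (9 - 10/7)/4)/(-89149) = (3/2 - ¼*53/7)*(-1/89149) = (3/2 - 53/28)*(-1/89149) = -11/28*(-1/89149) = 11/2496172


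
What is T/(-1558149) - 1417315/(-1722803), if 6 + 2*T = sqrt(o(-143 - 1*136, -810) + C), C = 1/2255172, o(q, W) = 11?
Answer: 736131039448/894794590549 - 17*sqrt(48394299741)/3513893996628 ≈ 0.82268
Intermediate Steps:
C = 1/2255172 ≈ 4.4343e-7
T = -3 + 17*sqrt(48394299741)/2255172 (T = -3 + sqrt(11 + 1/2255172)/2 = -3 + sqrt(24806893/2255172)/2 = -3 + (17*sqrt(48394299741)/1127586)/2 = -3 + 17*sqrt(48394299741)/2255172 ≈ -1.3417)
T/(-1558149) - 1417315/(-1722803) = (-3 + 17*sqrt(48394299741)/2255172)/(-1558149) - 1417315/(-1722803) = (-3 + 17*sqrt(48394299741)/2255172)*(-1/1558149) - 1417315*(-1/1722803) = (1/519383 - 17*sqrt(48394299741)/3513893996628) + 1417315/1722803 = 736131039448/894794590549 - 17*sqrt(48394299741)/3513893996628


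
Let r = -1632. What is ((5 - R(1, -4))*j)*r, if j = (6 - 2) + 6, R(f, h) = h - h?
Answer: -81600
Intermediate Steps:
R(f, h) = 0
j = 10 (j = 4 + 6 = 10)
((5 - R(1, -4))*j)*r = ((5 - 1*0)*10)*(-1632) = ((5 + 0)*10)*(-1632) = (5*10)*(-1632) = 50*(-1632) = -81600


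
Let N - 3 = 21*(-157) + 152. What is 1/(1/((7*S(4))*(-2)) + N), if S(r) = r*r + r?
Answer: -280/879761 ≈ -0.00031827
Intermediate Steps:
S(r) = r + r**2 (S(r) = r**2 + r = r + r**2)
N = -3142 (N = 3 + (21*(-157) + 152) = 3 + (-3297 + 152) = 3 - 3145 = -3142)
1/(1/((7*S(4))*(-2)) + N) = 1/(1/((7*(4*(1 + 4)))*(-2)) - 3142) = 1/(1/((7*(4*5))*(-2)) - 3142) = 1/(1/((7*20)*(-2)) - 3142) = 1/(1/(140*(-2)) - 3142) = 1/(1/(-280) - 3142) = 1/(-1/280 - 3142) = 1/(-879761/280) = -280/879761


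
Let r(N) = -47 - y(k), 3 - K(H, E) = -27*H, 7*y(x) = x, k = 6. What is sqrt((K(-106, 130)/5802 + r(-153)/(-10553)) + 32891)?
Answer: sqrt(671323000386314717714)/142866514 ≈ 181.36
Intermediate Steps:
y(x) = x/7
K(H, E) = 3 + 27*H (K(H, E) = 3 - (-27)*H = 3 + 27*H)
r(N) = -335/7 (r(N) = -47 - 6/7 = -335/7)
sqrt((K(-106, 130)/5802 + r(-153)/(-10553)) + 32891) = sqrt(((3 + 27*(-106))/5802 - 335/7/(-10553)) + 32891) = sqrt(((3 - 2862)*(1/5802) - 335/7*(-1/10553)) + 32891) = sqrt((-2859*1/5802 + 335/73871) + 32891) = sqrt((-953/1934 + 335/73871) + 32891) = sqrt(-69751173/142866514 + 32891) = sqrt(4698952760801/142866514) = sqrt(671323000386314717714)/142866514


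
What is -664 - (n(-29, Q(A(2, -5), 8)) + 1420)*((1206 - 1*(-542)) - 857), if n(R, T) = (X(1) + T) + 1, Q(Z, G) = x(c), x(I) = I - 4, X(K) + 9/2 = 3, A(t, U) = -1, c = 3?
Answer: -2529095/2 ≈ -1.2645e+6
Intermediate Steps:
X(K) = -3/2 (X(K) = -9/2 + 3 = -3/2)
x(I) = -4 + I
Q(Z, G) = -1 (Q(Z, G) = -4 + 3 = -1)
n(R, T) = -½ + T (n(R, T) = (-3/2 + T) + 1 = -½ + T)
-664 - (n(-29, Q(A(2, -5), 8)) + 1420)*((1206 - 1*(-542)) - 857) = -664 - ((-½ - 1) + 1420)*((1206 - 1*(-542)) - 857) = -664 - (-3/2 + 1420)*((1206 + 542) - 857) = -664 - 2837*(1748 - 857)/2 = -664 - 2837*891/2 = -664 - 1*2527767/2 = -664 - 2527767/2 = -2529095/2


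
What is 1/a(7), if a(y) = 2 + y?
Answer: ⅑ ≈ 0.11111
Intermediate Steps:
1/a(7) = 1/(2 + 7) = 1/9 = ⅑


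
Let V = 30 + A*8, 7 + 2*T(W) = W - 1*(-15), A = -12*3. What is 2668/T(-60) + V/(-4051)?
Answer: -5400680/52663 ≈ -102.55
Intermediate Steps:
A = -36
T(W) = 4 + W/2 (T(W) = -7/2 + (W - 1*(-15))/2 = -7/2 + (W + 15)/2 = -7/2 + (15 + W)/2 = -7/2 + (15/2 + W/2) = 4 + W/2)
V = -258 (V = 30 - 36*8 = 30 - 288 = -258)
2668/T(-60) + V/(-4051) = 2668/(4 + (1/2)*(-60)) - 258/(-4051) = 2668/(4 - 30) - 258*(-1/4051) = 2668/(-26) + 258/4051 = 2668*(-1/26) + 258/4051 = -1334/13 + 258/4051 = -5400680/52663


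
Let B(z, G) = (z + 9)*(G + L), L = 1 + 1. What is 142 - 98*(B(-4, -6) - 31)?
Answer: 5140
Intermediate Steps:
L = 2
B(z, G) = (2 + G)*(9 + z) (B(z, G) = (z + 9)*(G + 2) = (9 + z)*(2 + G) = (2 + G)*(9 + z))
142 - 98*(B(-4, -6) - 31) = 142 - 98*((18 + 2*(-4) + 9*(-6) - 6*(-4)) - 31) = 142 - 98*((18 - 8 - 54 + 24) - 31) = 142 - 98*(-20 - 31) = 142 - 98*(-51) = 142 + 4998 = 5140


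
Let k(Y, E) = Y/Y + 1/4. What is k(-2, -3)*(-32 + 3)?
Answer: -145/4 ≈ -36.250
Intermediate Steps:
k(Y, E) = 5/4 (k(Y, E) = 1 + 1*(¼) = 1 + ¼ = 5/4)
k(-2, -3)*(-32 + 3) = 5*(-32 + 3)/4 = (5/4)*(-29) = -145/4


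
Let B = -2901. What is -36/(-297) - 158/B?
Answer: 5606/31911 ≈ 0.17568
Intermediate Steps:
-36/(-297) - 158/B = -36/(-297) - 158/(-2901) = -36*(-1/297) - 158*(-1/2901) = 4/33 + 158/2901 = 5606/31911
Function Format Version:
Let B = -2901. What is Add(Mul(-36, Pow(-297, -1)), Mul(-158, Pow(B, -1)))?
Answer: Rational(5606, 31911) ≈ 0.17568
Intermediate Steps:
Add(Mul(-36, Pow(-297, -1)), Mul(-158, Pow(B, -1))) = Add(Mul(-36, Pow(-297, -1)), Mul(-158, Pow(-2901, -1))) = Add(Mul(-36, Rational(-1, 297)), Mul(-158, Rational(-1, 2901))) = Add(Rational(4, 33), Rational(158, 2901)) = Rational(5606, 31911)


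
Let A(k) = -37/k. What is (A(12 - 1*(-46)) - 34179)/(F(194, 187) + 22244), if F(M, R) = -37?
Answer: -1982419/1288006 ≈ -1.5391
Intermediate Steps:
(A(12 - 1*(-46)) - 34179)/(F(194, 187) + 22244) = (-37/(12 - 1*(-46)) - 34179)/(-37 + 22244) = (-37/(12 + 46) - 34179)/22207 = (-37/58 - 34179)*(1/22207) = -1982419/58*1/22207 = -1982419/1288006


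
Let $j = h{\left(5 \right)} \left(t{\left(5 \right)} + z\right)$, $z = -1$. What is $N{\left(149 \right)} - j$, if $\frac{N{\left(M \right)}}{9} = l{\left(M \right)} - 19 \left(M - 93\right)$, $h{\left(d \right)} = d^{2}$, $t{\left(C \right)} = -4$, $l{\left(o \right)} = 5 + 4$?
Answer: $-9370$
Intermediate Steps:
$l{\left(o \right)} = 9$
$N{\left(M \right)} = 15984 - 171 M$ ($N{\left(M \right)} = 9 \left(9 - 19 \left(M - 93\right)\right) = 9 \left(9 - 19 \left(-93 + M\right)\right) = 9 \left(9 - \left(-1767 + 19 M\right)\right) = 9 \left(1776 - 19 M\right) = 15984 - 171 M$)
$j = -125$ ($j = 5^{2} \left(-4 - 1\right) = 25 \left(-5\right) = -125$)
$N{\left(149 \right)} - j = \left(15984 - 25479\right) - -125 = \left(15984 - 25479\right) + 125 = -9495 + 125 = -9370$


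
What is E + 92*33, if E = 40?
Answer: 3076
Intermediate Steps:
E + 92*33 = 40 + 92*33 = 40 + 3036 = 3076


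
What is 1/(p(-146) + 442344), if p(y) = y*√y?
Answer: 55293/24458915809 + 73*I*√146/97835663236 ≈ 2.2606e-6 + 9.0157e-9*I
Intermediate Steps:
p(y) = y^(3/2)
1/(p(-146) + 442344) = 1/((-146)^(3/2) + 442344) = 1/(-146*I*√146 + 442344) = 1/(442344 - 146*I*√146)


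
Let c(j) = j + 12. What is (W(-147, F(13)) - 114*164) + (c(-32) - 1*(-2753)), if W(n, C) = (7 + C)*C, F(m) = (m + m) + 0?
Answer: -15105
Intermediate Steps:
c(j) = 12 + j
F(m) = 2*m (F(m) = 2*m + 0 = 2*m)
W(n, C) = C*(7 + C)
(W(-147, F(13)) - 114*164) + (c(-32) - 1*(-2753)) = ((2*13)*(7 + 2*13) - 114*164) + ((12 - 32) - 1*(-2753)) = (26*(7 + 26) - 18696) + (-20 + 2753) = (26*33 - 18696) + 2733 = (858 - 18696) + 2733 = -17838 + 2733 = -15105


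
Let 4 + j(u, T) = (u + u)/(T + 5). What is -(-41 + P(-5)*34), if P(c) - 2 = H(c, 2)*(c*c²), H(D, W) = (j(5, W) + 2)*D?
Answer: 84811/7 ≈ 12116.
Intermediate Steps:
j(u, T) = -4 + 2*u/(5 + T) (j(u, T) = -4 + (u + u)/(T + 5) = -4 + (2*u)/(5 + T) = -4 + 2*u/(5 + T))
H(D, W) = D*(2 + 2*(-5 - 2*W)/(5 + W)) (H(D, W) = (2*(-10 + 5 - 2*W)/(5 + W) + 2)*D = (2*(-5 - 2*W)/(5 + W) + 2)*D = (2 + 2*(-5 - 2*W)/(5 + W))*D = D*(2 + 2*(-5 - 2*W)/(5 + W)))
P(c) = 2 - 4*c⁴/7 (P(c) = 2 + (-2*c*2/(5 + 2))*(c*c²) = 2 + (-2*c*2/7)*c³ = 2 + (-2*c*2*⅐)*c³ = 2 + (-4*c/7)*c³ = 2 - 4*c⁴/7)
-(-41 + P(-5)*34) = -(-41 + (2 - 4/7*(-5)⁴)*34) = -(-41 + (2 - 4/7*625)*34) = -(-41 + (2 - 2500/7)*34) = -(-41 - 2486/7*34) = -(-41 - 84524/7) = -1*(-84811/7) = 84811/7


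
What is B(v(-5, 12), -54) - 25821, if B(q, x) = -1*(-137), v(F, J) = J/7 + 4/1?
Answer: -25684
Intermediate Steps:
v(F, J) = 4 + J/7 (v(F, J) = J*(1/7) + 4*1 = J/7 + 4 = 4 + J/7)
B(q, x) = 137
B(v(-5, 12), -54) - 25821 = 137 - 25821 = -25684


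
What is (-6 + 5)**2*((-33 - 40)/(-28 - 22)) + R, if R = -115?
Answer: -5677/50 ≈ -113.54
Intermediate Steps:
(-6 + 5)**2*((-33 - 40)/(-28 - 22)) + R = (-6 + 5)**2*((-33 - 40)/(-28 - 22)) - 115 = (-1)**2*(-73/(-50)) - 115 = 1*(-73*(-1/50)) - 115 = 1*(73/50) - 115 = 73/50 - 115 = -5677/50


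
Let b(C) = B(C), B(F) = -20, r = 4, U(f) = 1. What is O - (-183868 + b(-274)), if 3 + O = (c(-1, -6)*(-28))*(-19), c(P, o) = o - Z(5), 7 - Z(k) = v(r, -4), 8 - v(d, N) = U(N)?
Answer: 180693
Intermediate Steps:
b(C) = -20
v(d, N) = 7 (v(d, N) = 8 - 1*1 = 8 - 1 = 7)
Z(k) = 0 (Z(k) = 7 - 1*7 = 7 - 7 = 0)
c(P, o) = o (c(P, o) = o - 1*0 = o + 0 = o)
O = -3195 (O = -3 - 6*(-28)*(-19) = -3 + 168*(-19) = -3 - 3192 = -3195)
O - (-183868 + b(-274)) = -3195 - (-183868 - 20) = -3195 - 1*(-183888) = -3195 + 183888 = 180693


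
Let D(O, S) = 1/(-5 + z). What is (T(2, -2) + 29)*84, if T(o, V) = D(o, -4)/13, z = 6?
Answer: 31752/13 ≈ 2442.5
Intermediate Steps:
D(O, S) = 1 (D(O, S) = 1/(-5 + 6) = 1/1 = 1)
T(o, V) = 1/13
(T(2, -2) + 29)*84 = (1/13 + 29)*84 = (378/13)*84 = 31752/13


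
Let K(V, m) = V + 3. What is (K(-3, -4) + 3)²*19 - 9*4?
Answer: 135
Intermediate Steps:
K(V, m) = 3 + V
(K(-3, -4) + 3)²*19 - 9*4 = ((3 - 3) + 3)²*19 - 9*4 = (0 + 3)²*19 - 36 = 3²*19 - 36 = 9*19 - 36 = 171 - 36 = 135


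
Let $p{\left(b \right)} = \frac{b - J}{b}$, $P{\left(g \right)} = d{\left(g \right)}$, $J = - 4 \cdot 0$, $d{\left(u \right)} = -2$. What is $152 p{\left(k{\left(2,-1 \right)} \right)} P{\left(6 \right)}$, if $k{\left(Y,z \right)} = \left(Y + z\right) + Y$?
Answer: $-304$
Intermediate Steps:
$J = 0$ ($J = \left(-1\right) 0 = 0$)
$k{\left(Y,z \right)} = z + 2 Y$
$P{\left(g \right)} = -2$
$p{\left(b \right)} = 1$ ($p{\left(b \right)} = \frac{b - 0}{b} = \frac{b + 0}{b} = \frac{b}{b} = 1$)
$152 p{\left(k{\left(2,-1 \right)} \right)} P{\left(6 \right)} = 152 \cdot 1 \left(-2\right) = 152 \left(-2\right) = -304$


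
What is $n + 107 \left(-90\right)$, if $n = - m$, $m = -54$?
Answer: $-9576$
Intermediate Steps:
$n = 54$ ($n = \left(-1\right) \left(-54\right) = 54$)
$n + 107 \left(-90\right) = 54 + 107 \left(-90\right) = 54 - 9630 = -9576$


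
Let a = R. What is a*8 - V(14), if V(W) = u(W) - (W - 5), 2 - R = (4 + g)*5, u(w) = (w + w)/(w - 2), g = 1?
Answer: -532/3 ≈ -177.33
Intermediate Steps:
u(w) = 2*w/(-2 + w) (u(w) = (2*w)/(-2 + w) = 2*w/(-2 + w))
R = -23 (R = 2 - (4 + 1)*5 = 2 - 5*5 = 2 - 1*25 = 2 - 25 = -23)
a = -23
V(W) = 5 - W + 2*W/(-2 + W) (V(W) = 2*W/(-2 + W) - (W - 5) = 2*W/(-2 + W) - (-5 + W) = 2*W/(-2 + W) + (5 - W) = 5 - W + 2*W/(-2 + W))
a*8 - V(14) = -23*8 - (-10 - 1*14² + 9*14)/(-2 + 14) = -184 - (-10 - 1*196 + 126)/12 = -184 - (-10 - 196 + 126)/12 = -184 - (-80)/12 = -184 - 1*(-20/3) = -184 + 20/3 = -532/3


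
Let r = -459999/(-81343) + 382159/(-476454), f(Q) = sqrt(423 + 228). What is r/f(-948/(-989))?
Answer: 188082404009*sqrt(651)/25230284717022 ≈ 0.19020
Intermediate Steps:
f(Q) = sqrt(651)
r = 188082404009/38756197722 (r = -459999*(-1/81343) + 382159*(-1/476454) = 459999/81343 - 382159/476454 = 188082404009/38756197722 ≈ 4.8530)
r/f(-948/(-989)) = 188082404009/(38756197722*(sqrt(651))) = 188082404009*(sqrt(651)/651)/38756197722 = 188082404009*sqrt(651)/25230284717022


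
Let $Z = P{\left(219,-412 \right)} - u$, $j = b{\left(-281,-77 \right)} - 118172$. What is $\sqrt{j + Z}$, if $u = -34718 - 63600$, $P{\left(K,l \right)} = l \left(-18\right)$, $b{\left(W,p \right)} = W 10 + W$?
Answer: $i \sqrt{15529} \approx 124.62 i$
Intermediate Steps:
$b{\left(W,p \right)} = 11 W$ ($b{\left(W,p \right)} = 10 W + W = 11 W$)
$j = -121263$ ($j = 11 \left(-281\right) - 118172 = -3091 - 118172 = -121263$)
$P{\left(K,l \right)} = - 18 l$
$u = -98318$ ($u = -34718 - 63600 = -98318$)
$Z = 105734$ ($Z = \left(-18\right) \left(-412\right) - -98318 = 7416 + 98318 = 105734$)
$\sqrt{j + Z} = \sqrt{-121263 + 105734} = \sqrt{-15529} = i \sqrt{15529}$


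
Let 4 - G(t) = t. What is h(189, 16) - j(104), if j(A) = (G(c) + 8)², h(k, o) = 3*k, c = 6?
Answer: 531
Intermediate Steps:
G(t) = 4 - t
j(A) = 36 (j(A) = ((4 - 1*6) + 8)² = ((4 - 6) + 8)² = (-2 + 8)² = 6² = 36)
h(189, 16) - j(104) = 3*189 - 1*36 = 567 - 36 = 531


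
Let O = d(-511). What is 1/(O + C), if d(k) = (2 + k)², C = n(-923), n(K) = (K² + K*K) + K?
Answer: 1/1962016 ≈ 5.0968e-7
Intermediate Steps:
n(K) = K + 2*K² (n(K) = (K² + K²) + K = 2*K² + K = K + 2*K²)
C = 1702935 (C = -923*(1 + 2*(-923)) = -923*(1 - 1846) = -923*(-1845) = 1702935)
O = 259081 (O = (2 - 511)² = (-509)² = 259081)
1/(O + C) = 1/(259081 + 1702935) = 1/1962016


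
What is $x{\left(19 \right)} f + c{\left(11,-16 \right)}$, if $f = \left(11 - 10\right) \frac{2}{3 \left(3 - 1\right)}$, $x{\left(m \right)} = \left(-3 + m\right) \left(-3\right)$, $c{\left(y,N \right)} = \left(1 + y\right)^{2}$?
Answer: $128$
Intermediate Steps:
$x{\left(m \right)} = 9 - 3 m$
$f = \frac{1}{3}$ ($f = 1 \frac{2}{3 \cdot 2} = 1 \cdot \frac{2}{6} = 1 \cdot 2 \cdot \frac{1}{6} = 1 \cdot \frac{1}{3} = \frac{1}{3} \approx 0.33333$)
$x{\left(19 \right)} f + c{\left(11,-16 \right)} = \left(9 - 57\right) \frac{1}{3} + \left(1 + 11\right)^{2} = \left(9 - 57\right) \frac{1}{3} + 12^{2} = \left(-48\right) \frac{1}{3} + 144 = -16 + 144 = 128$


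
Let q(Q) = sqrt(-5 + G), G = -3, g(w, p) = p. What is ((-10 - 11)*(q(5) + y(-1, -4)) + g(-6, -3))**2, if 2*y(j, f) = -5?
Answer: -4311/4 - 4158*I*sqrt(2) ≈ -1077.8 - 5880.3*I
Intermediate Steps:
q(Q) = 2*I*sqrt(2) (q(Q) = sqrt(-5 - 3) = sqrt(-8) = 2*I*sqrt(2))
y(j, f) = -5/2 (y(j, f) = (1/2)*(-5) = -5/2)
((-10 - 11)*(q(5) + y(-1, -4)) + g(-6, -3))**2 = ((-10 - 11)*(2*I*sqrt(2) - 5/2) - 3)**2 = (-21*(-5/2 + 2*I*sqrt(2)) - 3)**2 = ((105/2 - 42*I*sqrt(2)) - 3)**2 = (99/2 - 42*I*sqrt(2))**2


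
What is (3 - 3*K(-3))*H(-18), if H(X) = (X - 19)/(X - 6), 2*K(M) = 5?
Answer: -111/16 ≈ -6.9375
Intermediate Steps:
K(M) = 5/2 (K(M) = (½)*5 = 5/2)
H(X) = (-19 + X)/(-6 + X)
(3 - 3*K(-3))*H(-18) = (3 - 3*5/2)*((-19 - 18)/(-6 - 18)) = (3 - 15/2)*(-37/(-24)) = -(-3)*(-37)/16 = -9/2*37/24 = -111/16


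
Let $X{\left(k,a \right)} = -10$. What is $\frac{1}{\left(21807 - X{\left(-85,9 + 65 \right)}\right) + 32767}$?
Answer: $\frac{1}{54584} \approx 1.832 \cdot 10^{-5}$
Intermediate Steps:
$\frac{1}{\left(21807 - X{\left(-85,9 + 65 \right)}\right) + 32767} = \frac{1}{\left(21807 - -10\right) + 32767} = \frac{1}{\left(21807 + 10\right) + 32767} = \frac{1}{21817 + 32767} = \frac{1}{54584}$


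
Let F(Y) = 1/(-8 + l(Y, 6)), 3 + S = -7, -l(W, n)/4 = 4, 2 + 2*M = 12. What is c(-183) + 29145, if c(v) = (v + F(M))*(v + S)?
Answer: 1547329/24 ≈ 64472.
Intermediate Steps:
M = 5 (M = -1 + (1/2)*12 = -1 + 6 = 5)
l(W, n) = -16 (l(W, n) = -4*4 = -16)
S = -10 (S = -3 - 7 = -10)
F(Y) = -1/24 (F(Y) = 1/(-8 - 16) = 1/(-24) = -1/24)
c(v) = (-10 + v)*(-1/24 + v) (c(v) = (v - 1/24)*(v - 10) = (-1/24 + v)*(-10 + v) = (-10 + v)*(-1/24 + v))
c(-183) + 29145 = (5/12 + (-183)**2 - 241/24*(-183)) + 29145 = (5/12 + 33489 + 14701/8) + 29145 = 847849/24 + 29145 = 1547329/24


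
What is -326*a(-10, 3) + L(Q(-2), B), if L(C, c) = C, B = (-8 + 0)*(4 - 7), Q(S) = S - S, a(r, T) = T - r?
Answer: -4238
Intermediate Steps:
Q(S) = 0
B = 24 (B = -8*(-3) = 24)
-326*a(-10, 3) + L(Q(-2), B) = -326*(3 - 1*(-10)) + 0 = -326*(3 + 10) + 0 = -326*13 + 0 = -4238 + 0 = -4238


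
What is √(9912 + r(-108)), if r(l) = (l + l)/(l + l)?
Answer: √9913 ≈ 99.564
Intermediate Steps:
r(l) = 1 (r(l) = (2*l)/((2*l)) = (2*l)*(1/(2*l)) = 1)
√(9912 + r(-108)) = √(9912 + 1) = √9913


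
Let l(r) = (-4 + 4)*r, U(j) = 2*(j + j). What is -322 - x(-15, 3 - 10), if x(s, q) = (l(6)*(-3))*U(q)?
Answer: -322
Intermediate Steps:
U(j) = 4*j (U(j) = 2*(2*j) = 4*j)
l(r) = 0 (l(r) = 0*r = 0)
x(s, q) = 0 (x(s, q) = (0*(-3))*(4*q) = 0*(4*q) = 0)
-322 - x(-15, 3 - 10) = -322 - 1*0 = -322 + 0 = -322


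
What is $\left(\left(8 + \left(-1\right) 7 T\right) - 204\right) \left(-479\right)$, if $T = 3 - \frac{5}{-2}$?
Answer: $\frac{224651}{2} \approx 1.1233 \cdot 10^{5}$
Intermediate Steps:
$T = \frac{11}{2}$ ($T = 3 - - \frac{5}{2} = 3 + \frac{5}{2} = \frac{11}{2} \approx 5.5$)
$\left(\left(8 + \left(-1\right) 7 T\right) - 204\right) \left(-479\right) = \left(\left(8 + \left(-1\right) 7 \cdot \frac{11}{2}\right) - 204\right) \left(-479\right) = \left(\left(8 - \frac{77}{2}\right) - 204\right) \left(-479\right) = \left(- \frac{61}{2} - 204\right) \left(-479\right) = \left(- \frac{469}{2}\right) \left(-479\right) = \frac{224651}{2}$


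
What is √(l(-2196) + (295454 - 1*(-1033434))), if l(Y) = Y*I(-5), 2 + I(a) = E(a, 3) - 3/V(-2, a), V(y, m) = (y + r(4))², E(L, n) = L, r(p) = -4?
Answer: √1344443 ≈ 1159.5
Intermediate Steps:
V(y, m) = (-4 + y)² (V(y, m) = (y - 4)² = (-4 + y)²)
I(a) = -25/12 + a (I(a) = -2 + (a - 3/(-4 - 2)²) = -2 + (a - 3/((-6)²)) = -2 + (a - 3/36) = -2 + (a - 3*1/36) = -2 + (a - 1/12) = -2 + (-1/12 + a) = -25/12 + a)
l(Y) = -85*Y/12 (l(Y) = Y*(-25/12 - 5) = Y*(-85/12) = -85*Y/12)
√(l(-2196) + (295454 - 1*(-1033434))) = √(-85/12*(-2196) + (295454 - 1*(-1033434))) = √(15555 + (295454 + 1033434)) = √(15555 + 1328888) = √1344443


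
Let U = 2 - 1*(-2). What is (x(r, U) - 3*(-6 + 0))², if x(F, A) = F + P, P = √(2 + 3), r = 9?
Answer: (27 + √5)² ≈ 854.75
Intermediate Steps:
U = 4 (U = 2 + 2 = 4)
P = √5 ≈ 2.2361
x(F, A) = F + √5
(x(r, U) - 3*(-6 + 0))² = ((9 + √5) - 3*(-6 + 0))² = ((9 + √5) - 3*(-6))² = ((9 + √5) + 18)² = (27 + √5)²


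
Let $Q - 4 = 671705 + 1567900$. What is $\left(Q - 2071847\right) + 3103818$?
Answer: $3271580$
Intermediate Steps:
$Q = 2239609$ ($Q = 4 + \left(671705 + 1567900\right) = 4 + 2239605 = 2239609$)
$\left(Q - 2071847\right) + 3103818 = \left(2239609 - 2071847\right) + 3103818 = 167762 + 3103818 = 3271580$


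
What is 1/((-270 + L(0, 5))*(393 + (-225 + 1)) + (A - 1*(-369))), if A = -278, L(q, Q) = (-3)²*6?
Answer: -1/36413 ≈ -2.7463e-5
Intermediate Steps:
L(q, Q) = 54 (L(q, Q) = 9*6 = 54)
1/((-270 + L(0, 5))*(393 + (-225 + 1)) + (A - 1*(-369))) = 1/((-270 + 54)*(393 + (-225 + 1)) + (-278 - 1*(-369))) = 1/(-216*(393 - 224) + (-278 + 369)) = 1/(-216*169 + 91) = 1/(-36504 + 91) = 1/(-36413) = -1/36413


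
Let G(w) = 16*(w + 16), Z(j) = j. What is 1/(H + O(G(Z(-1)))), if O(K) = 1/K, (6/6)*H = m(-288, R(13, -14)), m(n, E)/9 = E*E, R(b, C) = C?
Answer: 240/423361 ≈ 0.00056689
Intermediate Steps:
G(w) = 256 + 16*w (G(w) = 16*(16 + w) = 256 + 16*w)
m(n, E) = 9*E² (m(n, E) = 9*(E*E) = 9*E²)
H = 1764 (H = 9*(-14)² = 9*196 = 1764)
1/(H + O(G(Z(-1)))) = 1/(1764 + 1/(256 + 16*(-1))) = 1/(1764 + 1/(256 - 16)) = 1/(1764 + 1/240) = 1/(423361/240) = 240/423361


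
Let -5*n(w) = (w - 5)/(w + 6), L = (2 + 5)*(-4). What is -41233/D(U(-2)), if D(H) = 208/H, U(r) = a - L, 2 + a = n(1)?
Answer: -18843481/3640 ≈ -5176.8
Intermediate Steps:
L = -28 (L = 7*(-4) = -28)
n(w) = -(-5 + w)/(5*(6 + w)) (n(w) = -(w - 5)/(5*(w + 6)) = -(-5 + w)/(5*(6 + w)))
a = -66/35 (a = -2 + (5 - 1*1)/(5*(6 + 1)) = -2 + (⅕)*(5 - 1)/7 = -2 + (⅕)*(⅐)*4 = -2 + 4/35 = -66/35 ≈ -1.8857)
U(r) = 914/35 (U(r) = -66/35 - 1*(-28) = -66/35 + 28 = 914/35)
-41233/D(U(-2)) = -41233/(208/(914/35)) = -41233/(208*(35/914)) = -41233/3640/457 = -41233*457/3640 = -18843481/3640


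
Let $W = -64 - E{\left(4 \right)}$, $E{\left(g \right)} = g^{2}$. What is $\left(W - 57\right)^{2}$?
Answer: $18769$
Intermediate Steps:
$W = -80$ ($W = -64 - 4^{2} = -64 - 16 = -80$)
$\left(W - 57\right)^{2} = \left(-80 - 57\right)^{2} = \left(-137\right)^{2} = 18769$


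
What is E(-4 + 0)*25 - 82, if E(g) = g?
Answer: -182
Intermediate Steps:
E(-4 + 0)*25 - 82 = (-4 + 0)*25 - 82 = -4*25 - 82 = -100 - 82 = -182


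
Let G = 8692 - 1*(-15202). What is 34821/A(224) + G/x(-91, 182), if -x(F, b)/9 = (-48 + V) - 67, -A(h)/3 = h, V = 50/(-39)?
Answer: -88333907/3047520 ≈ -28.986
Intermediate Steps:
V = -50/39 (V = 50*(-1/39) = -50/39 ≈ -1.2821)
G = 23894 (G = 8692 + 15202 = 23894)
A(h) = -3*h
x(F, b) = 13605/13 (x(F, b) = -9*((-48 - 50/39) - 67) = -9*(-1922/39 - 67) = -9*(-4535/39) = 13605/13)
34821/A(224) + G/x(-91, 182) = 34821/((-3*224)) + 23894/(13605/13) = 34821/(-672) + 23894*(13/13605) = 34821*(-1/672) + 310622/13605 = -11607/224 + 310622/13605 = -88333907/3047520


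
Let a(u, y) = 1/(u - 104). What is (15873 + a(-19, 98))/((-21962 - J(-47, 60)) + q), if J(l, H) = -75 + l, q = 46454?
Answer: 976189/1513761 ≈ 0.64488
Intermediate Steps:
a(u, y) = 1/(-104 + u)
(15873 + a(-19, 98))/((-21962 - J(-47, 60)) + q) = (15873 + 1/(-104 - 19))/((-21962 - (-75 - 47)) + 46454) = (15873 + 1/(-123))/((-21962 - 1*(-122)) + 46454) = (15873 - 1/123)/((-21962 + 122) + 46454) = 1952378/(123*(-21840 + 46454)) = (1952378/123)/24614 = (1952378/123)*(1/24614) = 976189/1513761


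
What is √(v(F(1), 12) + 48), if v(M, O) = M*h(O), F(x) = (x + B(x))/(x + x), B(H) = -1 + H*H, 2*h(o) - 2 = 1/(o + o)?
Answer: √27942/24 ≈ 6.9649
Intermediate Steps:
h(o) = 1 + 1/(4*o) (h(o) = 1 + 1/(2*(o + o)) = 1 + 1/(2*((2*o))) = 1 + (1/(2*o))/2 = 1 + 1/(4*o))
B(H) = -1 + H²
F(x) = (-1 + x + x²)/(2*x) (F(x) = (x + (-1 + x²))/(x + x) = (-1 + x + x²)/((2*x)) = (-1 + x + x²)*(1/(2*x)) = (-1 + x + x²)/(2*x))
v(M, O) = M*(¼ + O)/O (v(M, O) = M*((¼ + O)/O) = M*(¼ + O)/O)
√(v(F(1), 12) + 48) = √(((½)*(-1 + 1 + 1²)/1 + (¼)*((½)*(-1 + 1 + 1²)/1)/12) + 48) = √(((½)*1*(-1 + 1 + 1) + (¼)*((½)*1*(-1 + 1 + 1))*(1/12)) + 48) = √(((½)*1*1 + (¼)*((½)*1*1)*(1/12)) + 48) = √((½ + (¼)*(½)*(1/12)) + 48) = √((½ + 1/96) + 48) = √(49/96 + 48) = √(4657/96) = √27942/24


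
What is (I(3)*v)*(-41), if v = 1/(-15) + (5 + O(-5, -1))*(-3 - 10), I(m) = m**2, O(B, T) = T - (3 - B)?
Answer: -95817/5 ≈ -19163.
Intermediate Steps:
O(B, T) = -3 + B + T (O(B, T) = T + (-3 + B) = -3 + B + T)
v = 779/15 (v = 1/(-15) + (5 + (-3 - 5 - 1))*(-3 - 10) = -1/15 + (5 - 9)*(-13) = -1/15 - 4*(-13) = -1/15 + 52 = 779/15 ≈ 51.933)
(I(3)*v)*(-41) = (3**2*(779/15))*(-41) = (9*(779/15))*(-41) = (2337/5)*(-41) = -95817/5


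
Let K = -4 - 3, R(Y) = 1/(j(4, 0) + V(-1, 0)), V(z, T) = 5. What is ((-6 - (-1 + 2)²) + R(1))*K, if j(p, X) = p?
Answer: 434/9 ≈ 48.222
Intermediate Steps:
R(Y) = ⅑ (R(Y) = 1/(4 + 5) = 1/9 = ⅑)
K = -7
((-6 - (-1 + 2)²) + R(1))*K = ((-6 - (-1 + 2)²) + ⅑)*(-7) = ((-6 - 1*1²) + ⅑)*(-7) = ((-6 - 1*1) + ⅑)*(-7) = ((-6 - 1) + ⅑)*(-7) = (-7 + ⅑)*(-7) = -62/9*(-7) = 434/9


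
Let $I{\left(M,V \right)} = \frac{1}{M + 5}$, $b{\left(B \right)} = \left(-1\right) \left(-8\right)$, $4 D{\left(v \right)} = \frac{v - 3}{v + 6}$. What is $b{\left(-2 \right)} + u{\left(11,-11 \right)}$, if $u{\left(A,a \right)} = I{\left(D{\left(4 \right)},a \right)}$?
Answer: $\frac{1648}{201} \approx 8.199$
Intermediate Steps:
$D{\left(v \right)} = \frac{-3 + v}{4 \left(6 + v\right)}$ ($D{\left(v \right)} = \frac{\left(v - 3\right) \frac{1}{v + 6}}{4} = \frac{\left(-3 + v\right) \frac{1}{6 + v}}{4} = \frac{\frac{1}{6 + v} \left(-3 + v\right)}{4} = \frac{-3 + v}{4 \left(6 + v\right)}$)
$b{\left(B \right)} = 8$
$I{\left(M,V \right)} = \frac{1}{5 + M}$
$u{\left(A,a \right)} = \frac{40}{201}$ ($u{\left(A,a \right)} = \frac{1}{5 + \frac{-3 + 4}{4 \left(6 + 4\right)}} = \frac{1}{5 + \frac{1}{4} \cdot \frac{1}{10} \cdot 1} = \frac{1}{5 + \frac{1}{40}} = \frac{1}{\frac{201}{40}} = \frac{40}{201}$)
$b{\left(-2 \right)} + u{\left(11,-11 \right)} = 8 + \frac{40}{201} = \frac{1648}{201}$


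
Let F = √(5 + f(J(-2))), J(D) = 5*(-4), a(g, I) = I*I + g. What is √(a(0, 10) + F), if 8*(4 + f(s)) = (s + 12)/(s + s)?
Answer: √(10000 + 5*√410)/10 ≈ 10.050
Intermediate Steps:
a(g, I) = g + I² (a(g, I) = I² + g = g + I²)
J(D) = -20
f(s) = -4 + (12 + s)/(16*s) (f(s) = -4 + ((s + 12)/(s + s))/8 = -4 + ((12 + s)/((2*s)))/8 = -4 + ((12 + s)*(1/(2*s)))/8 = -4 + ((12 + s)/(2*s))/8 = -4 + (12 + s)/(16*s))
F = √410/20 (F = √(5 + (3/16)*(4 - 21*(-20))/(-20)) = √(5 + (3/16)*(-1/20)*(4 + 420)) = √(5 + (3/16)*(-1/20)*424) = √(5 - 159/40) = √(41/40) = √410/20 ≈ 1.0124)
√(a(0, 10) + F) = √((0 + 10²) + √410/20) = √((0 + 100) + √410/20) = √(100 + √410/20)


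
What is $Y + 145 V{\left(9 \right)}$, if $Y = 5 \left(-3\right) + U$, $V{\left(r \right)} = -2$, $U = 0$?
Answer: $-305$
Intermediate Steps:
$Y = -15$ ($Y = 5 \left(-3\right) + 0 = -15 + 0 = -15$)
$Y + 145 V{\left(9 \right)} = -15 + 145 \left(-2\right) = -15 - 290 = -305$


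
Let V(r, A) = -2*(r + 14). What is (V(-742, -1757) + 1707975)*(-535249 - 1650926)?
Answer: -3737115316425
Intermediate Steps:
V(r, A) = -28 - 2*r (V(r, A) = -2*(14 + r) = -28 - 2*r)
(V(-742, -1757) + 1707975)*(-535249 - 1650926) = ((-28 - 2*(-742)) + 1707975)*(-535249 - 1650926) = ((-28 + 1484) + 1707975)*(-2186175) = (1456 + 1707975)*(-2186175) = 1709431*(-2186175) = -3737115316425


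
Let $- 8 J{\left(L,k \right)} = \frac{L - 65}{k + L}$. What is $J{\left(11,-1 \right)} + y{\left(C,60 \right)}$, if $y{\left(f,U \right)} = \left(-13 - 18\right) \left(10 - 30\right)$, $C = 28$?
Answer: $\frac{24827}{40} \approx 620.67$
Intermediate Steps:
$J{\left(L,k \right)} = - \frac{-65 + L}{8 \left(L + k\right)}$ ($J{\left(L,k \right)} = - \frac{\left(L - 65\right) \frac{1}{k + L}}{8} = - \frac{\left(-65 + L\right) \frac{1}{L + k}}{8} = - \frac{\frac{1}{L + k} \left(-65 + L\right)}{8} = - \frac{-65 + L}{8 \left(L + k\right)}$)
$y{\left(f,U \right)} = 620$ ($y{\left(f,U \right)} = \left(-31\right) \left(-20\right) = 620$)
$J{\left(11,-1 \right)} + y{\left(C,60 \right)} = \frac{65 - 11}{8 \left(11 - 1\right)} + 620 = \frac{65 - 11}{8 \cdot 10} + 620 = \frac{1}{8} \cdot \frac{1}{10} \cdot 54 + 620 = \frac{27}{40} + 620 = \frac{24827}{40}$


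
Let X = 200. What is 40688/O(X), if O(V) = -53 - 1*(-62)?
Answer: 40688/9 ≈ 4520.9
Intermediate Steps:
O(V) = 9 (O(V) = -53 + 62 = 9)
40688/O(X) = 40688/9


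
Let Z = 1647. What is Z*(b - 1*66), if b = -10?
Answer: -125172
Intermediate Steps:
Z*(b - 1*66) = 1647*(-10 - 1*66) = 1647*(-10 - 66) = 1647*(-76) = -125172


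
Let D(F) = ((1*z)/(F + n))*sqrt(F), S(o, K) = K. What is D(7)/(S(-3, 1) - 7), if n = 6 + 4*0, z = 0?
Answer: 0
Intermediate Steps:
n = 6 (n = 6 + 0 = 6)
D(F) = 0 (D(F) = ((1*0)/(F + 6))*sqrt(F) = (0/(6 + F))*sqrt(F) = 0*sqrt(F) = 0)
D(7)/(S(-3, 1) - 7) = 0/(1 - 7) = 0/(-6) = -1/6*0 = 0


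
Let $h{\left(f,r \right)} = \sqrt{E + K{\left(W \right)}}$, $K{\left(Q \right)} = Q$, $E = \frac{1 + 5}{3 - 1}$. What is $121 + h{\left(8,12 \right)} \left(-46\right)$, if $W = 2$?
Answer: $121 - 46 \sqrt{5} \approx 18.141$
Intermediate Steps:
$E = 3$ ($E = \frac{6}{2} = 6 \cdot \frac{1}{2} = 3$)
$h{\left(f,r \right)} = \sqrt{5}$ ($h{\left(f,r \right)} = \sqrt{3 + 2} = \sqrt{5}$)
$121 + h{\left(8,12 \right)} \left(-46\right) = 121 + \sqrt{5} \left(-46\right) = 121 - 46 \sqrt{5}$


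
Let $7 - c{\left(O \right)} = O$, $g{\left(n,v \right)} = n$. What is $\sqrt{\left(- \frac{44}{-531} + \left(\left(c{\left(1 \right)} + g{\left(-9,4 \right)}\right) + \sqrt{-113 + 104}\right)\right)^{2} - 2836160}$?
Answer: $\frac{\sqrt{-799686648008 - 4935114 i}}{531} \approx 0.0051965 - 1684.1 i$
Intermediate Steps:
$c{\left(O \right)} = 7 - O$
$\sqrt{\left(- \frac{44}{-531} + \left(\left(c{\left(1 \right)} + g{\left(-9,4 \right)}\right) + \sqrt{-113 + 104}\right)\right)^{2} - 2836160} = \sqrt{\left(- \frac{44}{-531} + \left(\left(\left(7 - 1\right) - 9\right) + \sqrt{-113 + 104}\right)\right)^{2} - 2836160} = \sqrt{\left(\left(-44\right) \left(- \frac{1}{531}\right) + \left(\left(\left(7 - 1\right) - 9\right) + \sqrt{-9}\right)\right)^{2} - 2836160} = \sqrt{\left(\frac{44}{531} + \left(\left(6 - 9\right) + 3 i\right)\right)^{2} - 2836160} = \sqrt{\left(\frac{44}{531} - \left(3 - 3 i\right)\right)^{2} - 2836160} = \sqrt{\left(- \frac{1549}{531} + 3 i\right)^{2} - 2836160} = \sqrt{-2836160 + \left(- \frac{1549}{531} + 3 i\right)^{2}}$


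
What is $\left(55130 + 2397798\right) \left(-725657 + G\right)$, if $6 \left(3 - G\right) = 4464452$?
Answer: $- \frac{10815420702464}{3} \approx -3.6051 \cdot 10^{12}$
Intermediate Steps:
$G = - \frac{2232217}{3}$ ($G = 3 - \frac{2232226}{3} = - \frac{2232217}{3} \approx -7.4407 \cdot 10^{5}$)
$\left(55130 + 2397798\right) \left(-725657 + G\right) = \left(55130 + 2397798\right) \left(-725657 - \frac{2232217}{3}\right) = 2452928 \left(- \frac{4409188}{3}\right) = - \frac{10815420702464}{3}$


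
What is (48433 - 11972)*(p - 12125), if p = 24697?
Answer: 458387692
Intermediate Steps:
(48433 - 11972)*(p - 12125) = (48433 - 11972)*(24697 - 12125) = 36461*12572 = 458387692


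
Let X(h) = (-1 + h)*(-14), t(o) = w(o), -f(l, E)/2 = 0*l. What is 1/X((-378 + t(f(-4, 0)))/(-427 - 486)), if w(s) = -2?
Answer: 913/7462 ≈ 0.12235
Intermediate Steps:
f(l, E) = 0 (f(l, E) = -0*l = -2*0 = 0)
t(o) = -2
X(h) = 14 - 14*h
1/X((-378 + t(f(-4, 0)))/(-427 - 486)) = 1/(14 - 14*(-378 - 2)/(-427 - 486)) = 1/(14 - (-5320)/(-913)) = 1/(14 - (-5320)*(-1)/913) = 1/(14 - 14*380/913) = 1/(14 - 5320/913) = 1/(7462/913) = 913/7462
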